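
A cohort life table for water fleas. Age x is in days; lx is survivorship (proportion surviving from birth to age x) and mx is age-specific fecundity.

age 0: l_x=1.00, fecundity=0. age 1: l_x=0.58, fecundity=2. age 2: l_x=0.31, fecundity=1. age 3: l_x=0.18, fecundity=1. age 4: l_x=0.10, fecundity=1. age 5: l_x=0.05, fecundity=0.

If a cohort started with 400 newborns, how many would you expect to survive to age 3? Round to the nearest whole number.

Expected survivors = N0 · l_3 = 400 × 0.18 = 72 → 72

72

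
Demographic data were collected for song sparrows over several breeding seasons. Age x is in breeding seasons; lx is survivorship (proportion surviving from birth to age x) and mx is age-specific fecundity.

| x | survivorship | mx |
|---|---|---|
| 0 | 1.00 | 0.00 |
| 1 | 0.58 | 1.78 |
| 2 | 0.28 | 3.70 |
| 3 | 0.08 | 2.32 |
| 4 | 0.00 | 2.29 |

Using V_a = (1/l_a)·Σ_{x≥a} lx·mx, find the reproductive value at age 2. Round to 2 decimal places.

4.36

lx·mx for x ≥ 2: 1.036, 0.1856, 0 → sum = 1.2216
V_2 = 1.2216 / l_2 = 1.2216 / 0.28 = 4.362857… → 4.36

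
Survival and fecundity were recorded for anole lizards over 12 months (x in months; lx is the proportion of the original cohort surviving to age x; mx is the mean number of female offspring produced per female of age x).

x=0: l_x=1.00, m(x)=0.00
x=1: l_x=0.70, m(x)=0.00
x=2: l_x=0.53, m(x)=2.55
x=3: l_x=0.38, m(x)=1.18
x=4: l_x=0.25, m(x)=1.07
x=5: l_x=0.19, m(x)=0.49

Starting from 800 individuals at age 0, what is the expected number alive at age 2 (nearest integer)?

Expected survivors = N0 · l_2 = 800 × 0.53 = 424 → 424

424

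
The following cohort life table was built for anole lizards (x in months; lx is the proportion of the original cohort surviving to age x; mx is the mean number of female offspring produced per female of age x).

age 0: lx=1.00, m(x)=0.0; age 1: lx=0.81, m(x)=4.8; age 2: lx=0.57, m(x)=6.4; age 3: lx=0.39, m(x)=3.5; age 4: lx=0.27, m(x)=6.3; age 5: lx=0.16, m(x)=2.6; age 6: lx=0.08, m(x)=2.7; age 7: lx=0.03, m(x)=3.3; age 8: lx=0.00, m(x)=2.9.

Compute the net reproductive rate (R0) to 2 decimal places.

11.33

lx·mx by age: 0, 3.888, 3.648, 1.365, 1.701, 0.416, 0.216, 0.099, 0
R0 = Σ lx·mx = 11.333 → 11.33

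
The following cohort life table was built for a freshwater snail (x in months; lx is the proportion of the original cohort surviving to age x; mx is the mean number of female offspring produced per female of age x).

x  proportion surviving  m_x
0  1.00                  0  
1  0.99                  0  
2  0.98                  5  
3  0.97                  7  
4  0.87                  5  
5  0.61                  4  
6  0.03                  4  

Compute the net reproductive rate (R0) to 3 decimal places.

lx·mx by age: 0, 0, 4.9, 6.79, 4.35, 2.44, 0.12
R0 = Σ lx·mx = 18.6 → 18.600

18.600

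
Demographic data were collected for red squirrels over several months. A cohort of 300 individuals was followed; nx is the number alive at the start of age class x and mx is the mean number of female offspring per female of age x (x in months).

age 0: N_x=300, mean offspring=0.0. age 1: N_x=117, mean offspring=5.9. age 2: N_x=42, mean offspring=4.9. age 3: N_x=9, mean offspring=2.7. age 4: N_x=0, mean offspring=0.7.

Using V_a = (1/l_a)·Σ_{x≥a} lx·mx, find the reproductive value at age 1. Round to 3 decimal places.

lx = nx/n0 = nx/300: 1, 0.39, 0.14, 0.03, 0
lx·mx for x ≥ 1: 2.301, 0.686, 0.081, 0 → sum = 3.068
V_1 = 3.068 / l_1 = 3.068 / 0.39 = 7.866667… → 7.867

7.867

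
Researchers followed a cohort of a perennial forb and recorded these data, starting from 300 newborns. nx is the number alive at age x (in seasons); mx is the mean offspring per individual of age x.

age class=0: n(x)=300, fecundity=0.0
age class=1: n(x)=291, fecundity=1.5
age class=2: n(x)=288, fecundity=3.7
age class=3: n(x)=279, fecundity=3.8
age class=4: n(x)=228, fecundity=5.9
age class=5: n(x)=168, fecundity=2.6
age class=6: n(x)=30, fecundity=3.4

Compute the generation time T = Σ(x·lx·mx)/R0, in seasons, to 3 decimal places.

3.132

lx = nx/n0 = nx/300: 1, 0.97, 0.96, 0.93, 0.76, 0.56, 0.1
lx·mx: 0, 1.455, 3.552, 3.534, 4.484, 1.456, 0.34 → R0 = 14.821
x·lx·mx: 0, 1.455, 7.104, 10.602, 17.936, 7.28, 2.04 → Σ = 46.417
T = 46.417 / 14.821 = 3.13184… → 3.132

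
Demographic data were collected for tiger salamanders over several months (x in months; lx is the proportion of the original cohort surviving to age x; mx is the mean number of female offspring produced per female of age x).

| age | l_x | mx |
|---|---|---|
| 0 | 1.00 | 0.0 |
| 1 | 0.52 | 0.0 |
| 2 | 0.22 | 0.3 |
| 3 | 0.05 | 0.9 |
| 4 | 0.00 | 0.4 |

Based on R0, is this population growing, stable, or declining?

R0 = Σ lx·mx = 0 + 0 + 0.066 + 0.045 + 0 = 0.111
R0 < 1, so the population is declining.

declining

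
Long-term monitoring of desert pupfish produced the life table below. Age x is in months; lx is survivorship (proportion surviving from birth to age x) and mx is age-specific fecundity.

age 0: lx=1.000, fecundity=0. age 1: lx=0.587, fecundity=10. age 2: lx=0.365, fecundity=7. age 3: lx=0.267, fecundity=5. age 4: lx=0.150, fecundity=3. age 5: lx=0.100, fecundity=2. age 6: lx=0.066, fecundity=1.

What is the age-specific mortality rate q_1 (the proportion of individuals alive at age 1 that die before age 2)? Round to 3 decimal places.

0.378

q_1 = (l_1 − l_2) / l_1 = (0.587 − 0.365) / 0.587
     = 0.222 / 0.587 = 0.378194… → 0.378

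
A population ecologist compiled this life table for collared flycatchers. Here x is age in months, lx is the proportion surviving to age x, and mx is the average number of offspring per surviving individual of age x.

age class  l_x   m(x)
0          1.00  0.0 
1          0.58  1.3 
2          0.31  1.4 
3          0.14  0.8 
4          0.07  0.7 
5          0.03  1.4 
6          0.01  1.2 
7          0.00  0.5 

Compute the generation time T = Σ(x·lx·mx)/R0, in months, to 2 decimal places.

1.74

lx·mx: 0, 0.754, 0.434, 0.112, 0.049, 0.042, 0.012, 0 → R0 = 1.403
x·lx·mx: 0, 0.754, 0.868, 0.336, 0.196, 0.21, 0.072, 0 → Σ = 2.436
T = 2.436 / 1.403 = 1.736279… → 1.74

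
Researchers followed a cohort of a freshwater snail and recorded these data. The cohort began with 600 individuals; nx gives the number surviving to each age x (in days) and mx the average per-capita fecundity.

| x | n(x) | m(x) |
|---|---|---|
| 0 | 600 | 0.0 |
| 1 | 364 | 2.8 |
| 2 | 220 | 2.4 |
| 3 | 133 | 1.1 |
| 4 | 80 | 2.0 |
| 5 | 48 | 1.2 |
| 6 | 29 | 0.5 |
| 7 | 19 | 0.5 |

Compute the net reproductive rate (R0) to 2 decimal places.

lx = nx/n0 = nx/600: 1, 0.60667…, 0.36667…, 0.22167…, 0.13333…, 0.08, 0.04833…, 0.03167…
lx·mx by age: 0, 1.698667…, 0.88…, 0.243833…, 0.266667…, 0.096, 0.024167…, 0.015833…
R0 = Σ lx·mx = 3.225167… → 3.23

3.23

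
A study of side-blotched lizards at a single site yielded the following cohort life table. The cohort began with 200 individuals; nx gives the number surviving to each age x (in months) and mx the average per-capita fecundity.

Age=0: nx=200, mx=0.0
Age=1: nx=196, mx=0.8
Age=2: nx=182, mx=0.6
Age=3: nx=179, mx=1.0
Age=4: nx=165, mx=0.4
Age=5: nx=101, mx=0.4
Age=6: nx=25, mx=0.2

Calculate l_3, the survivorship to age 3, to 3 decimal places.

0.895

l_3 = n_3/n_0 = 179/200 = 0.895 → 0.895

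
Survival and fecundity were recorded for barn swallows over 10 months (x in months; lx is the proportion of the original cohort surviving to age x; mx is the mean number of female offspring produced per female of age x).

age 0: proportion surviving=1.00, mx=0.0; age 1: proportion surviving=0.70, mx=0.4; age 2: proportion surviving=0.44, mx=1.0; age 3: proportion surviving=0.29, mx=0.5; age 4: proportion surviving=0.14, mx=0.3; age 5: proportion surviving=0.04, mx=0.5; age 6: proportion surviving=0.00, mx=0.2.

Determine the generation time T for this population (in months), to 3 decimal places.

lx·mx: 0, 0.28, 0.44, 0.145, 0.042, 0.02, 0 → R0 = 0.927
x·lx·mx: 0, 0.28, 0.88, 0.435, 0.168, 0.1, 0 → Σ = 1.863
T = 1.863 / 0.927 = 2.009709… → 2.010

2.010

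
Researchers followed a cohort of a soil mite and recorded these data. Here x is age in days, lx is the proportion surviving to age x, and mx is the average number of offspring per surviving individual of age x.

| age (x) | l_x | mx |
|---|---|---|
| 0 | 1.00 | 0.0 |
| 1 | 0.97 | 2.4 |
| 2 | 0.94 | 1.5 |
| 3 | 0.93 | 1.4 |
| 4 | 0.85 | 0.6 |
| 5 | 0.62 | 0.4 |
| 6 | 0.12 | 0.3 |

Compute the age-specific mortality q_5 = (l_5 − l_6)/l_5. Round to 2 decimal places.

q_5 = (l_5 − l_6) / l_5 = (0.62 − 0.12) / 0.62
     = 0.5 / 0.62 = 0.806452… → 0.81

0.81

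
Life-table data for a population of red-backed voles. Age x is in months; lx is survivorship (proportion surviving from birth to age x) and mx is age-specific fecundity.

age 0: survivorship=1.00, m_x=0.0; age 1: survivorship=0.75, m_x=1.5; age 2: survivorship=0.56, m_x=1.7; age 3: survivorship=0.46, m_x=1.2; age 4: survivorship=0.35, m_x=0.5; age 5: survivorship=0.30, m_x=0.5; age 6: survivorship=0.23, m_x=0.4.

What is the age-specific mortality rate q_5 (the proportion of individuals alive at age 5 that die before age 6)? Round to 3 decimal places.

q_5 = (l_5 − l_6) / l_5 = (0.3 − 0.23) / 0.3
     = 0.07 / 0.3 = 0.233333… → 0.233

0.233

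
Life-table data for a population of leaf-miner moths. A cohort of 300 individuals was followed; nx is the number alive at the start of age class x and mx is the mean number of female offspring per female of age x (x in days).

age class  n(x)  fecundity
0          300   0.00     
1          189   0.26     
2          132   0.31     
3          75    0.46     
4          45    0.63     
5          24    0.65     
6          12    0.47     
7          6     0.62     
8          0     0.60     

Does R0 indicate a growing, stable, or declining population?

declining

lx = nx/n0 = nx/300: 1, 0.63, 0.44, 0.25, 0.15, 0.08, 0.04, 0.02, 0
R0 = Σ lx·mx = 0 + 0.1638 + 0.1364 + 0.115 + 0.0945 + 0.052 + 0.0188 + 0.0124 + 0 = 0.5929
R0 < 1, so the population is declining.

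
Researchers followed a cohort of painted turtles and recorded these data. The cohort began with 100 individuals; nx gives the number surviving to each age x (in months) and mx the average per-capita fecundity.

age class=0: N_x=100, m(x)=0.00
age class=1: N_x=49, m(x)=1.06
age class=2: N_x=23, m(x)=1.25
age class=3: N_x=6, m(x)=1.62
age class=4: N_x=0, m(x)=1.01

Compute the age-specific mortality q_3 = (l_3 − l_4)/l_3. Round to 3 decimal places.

lx = nx/n0 = nx/100: 1, 0.49, 0.23, 0.06, 0
q_3 = (l_3 − l_4) / l_3 = (0.06 − 0) / 0.06
     = 0.06 / 0.06 = 1 → 1.000

1.000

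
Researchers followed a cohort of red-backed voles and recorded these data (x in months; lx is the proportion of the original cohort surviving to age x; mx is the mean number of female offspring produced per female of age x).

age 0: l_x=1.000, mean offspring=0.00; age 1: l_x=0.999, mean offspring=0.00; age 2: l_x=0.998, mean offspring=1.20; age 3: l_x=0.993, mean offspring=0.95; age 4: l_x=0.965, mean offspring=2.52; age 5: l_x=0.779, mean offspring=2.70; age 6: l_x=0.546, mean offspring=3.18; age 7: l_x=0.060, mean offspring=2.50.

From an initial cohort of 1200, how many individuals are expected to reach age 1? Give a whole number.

1199

Expected survivors = N0 · l_1 = 1200 × 0.999 = 1198.8 → 1199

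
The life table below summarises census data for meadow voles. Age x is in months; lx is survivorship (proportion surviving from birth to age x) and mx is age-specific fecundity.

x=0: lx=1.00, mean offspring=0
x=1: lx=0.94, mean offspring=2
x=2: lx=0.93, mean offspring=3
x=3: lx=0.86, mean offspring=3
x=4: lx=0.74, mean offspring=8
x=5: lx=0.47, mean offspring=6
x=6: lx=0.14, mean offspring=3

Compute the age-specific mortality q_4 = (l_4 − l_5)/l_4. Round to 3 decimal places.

q_4 = (l_4 − l_5) / l_4 = (0.74 − 0.47) / 0.74
     = 0.27 / 0.74 = 0.364865… → 0.365

0.365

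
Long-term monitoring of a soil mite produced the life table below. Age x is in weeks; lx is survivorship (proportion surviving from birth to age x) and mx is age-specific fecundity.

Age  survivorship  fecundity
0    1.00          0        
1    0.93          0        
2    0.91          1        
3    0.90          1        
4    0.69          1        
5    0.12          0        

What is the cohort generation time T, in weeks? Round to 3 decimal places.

lx·mx: 0, 0, 0.91, 0.9, 0.69, 0 → R0 = 2.5
x·lx·mx: 0, 0, 1.82, 2.7, 2.76, 0 → Σ = 7.28
T = 7.28 / 2.5 = 2.912 → 2.912

2.912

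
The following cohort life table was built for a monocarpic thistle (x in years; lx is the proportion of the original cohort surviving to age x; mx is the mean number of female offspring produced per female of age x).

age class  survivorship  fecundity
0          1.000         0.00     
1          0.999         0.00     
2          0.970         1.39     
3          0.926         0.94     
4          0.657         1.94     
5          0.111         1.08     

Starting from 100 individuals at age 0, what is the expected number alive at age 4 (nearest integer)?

66

Expected survivors = N0 · l_4 = 100 × 0.657 = 65.7 → 66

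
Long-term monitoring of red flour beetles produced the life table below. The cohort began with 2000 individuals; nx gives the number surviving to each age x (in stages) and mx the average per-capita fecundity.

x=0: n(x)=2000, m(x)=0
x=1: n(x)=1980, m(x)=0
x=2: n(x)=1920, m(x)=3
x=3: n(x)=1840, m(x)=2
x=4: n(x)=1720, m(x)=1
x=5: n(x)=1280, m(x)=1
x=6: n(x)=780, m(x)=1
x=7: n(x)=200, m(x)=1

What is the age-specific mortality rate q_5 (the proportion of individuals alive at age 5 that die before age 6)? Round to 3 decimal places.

lx = nx/n0 = nx/2000: 1, 0.99, 0.96, 0.92, 0.86, 0.64, 0.39, 0.1
q_5 = (l_5 − l_6) / l_5 = (0.64 − 0.39) / 0.64
     = 0.25 / 0.64 = 0.390625 → 0.391

0.391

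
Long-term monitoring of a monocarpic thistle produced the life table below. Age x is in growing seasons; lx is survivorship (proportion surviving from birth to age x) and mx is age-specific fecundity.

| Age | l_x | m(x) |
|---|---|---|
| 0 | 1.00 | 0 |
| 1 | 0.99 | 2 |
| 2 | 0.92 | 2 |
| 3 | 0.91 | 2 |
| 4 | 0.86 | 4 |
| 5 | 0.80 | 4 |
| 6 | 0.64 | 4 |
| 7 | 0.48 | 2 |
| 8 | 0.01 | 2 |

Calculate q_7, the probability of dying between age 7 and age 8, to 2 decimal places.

0.98

q_7 = (l_7 − l_8) / l_7 = (0.48 − 0.01) / 0.48
     = 0.47 / 0.48 = 0.979167… → 0.98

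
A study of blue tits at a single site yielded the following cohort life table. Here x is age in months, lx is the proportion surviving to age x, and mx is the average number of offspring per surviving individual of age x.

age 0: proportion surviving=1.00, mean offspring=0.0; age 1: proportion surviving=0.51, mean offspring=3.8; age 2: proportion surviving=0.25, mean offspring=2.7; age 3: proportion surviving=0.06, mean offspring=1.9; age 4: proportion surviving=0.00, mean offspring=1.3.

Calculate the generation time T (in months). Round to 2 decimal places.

lx·mx: 0, 1.938, 0.675, 0.114, 0 → R0 = 2.727
x·lx·mx: 0, 1.938, 1.35, 0.342, 0 → Σ = 3.63
T = 3.63 / 2.727 = 1.331133… → 1.33

1.33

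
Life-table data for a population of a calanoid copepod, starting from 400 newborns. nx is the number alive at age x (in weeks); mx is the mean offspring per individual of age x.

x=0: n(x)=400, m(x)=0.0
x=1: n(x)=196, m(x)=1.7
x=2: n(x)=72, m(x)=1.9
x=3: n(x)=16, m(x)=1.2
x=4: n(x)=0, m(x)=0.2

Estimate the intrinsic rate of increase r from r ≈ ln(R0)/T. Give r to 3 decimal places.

lx = nx/n0 = nx/400: 1, 0.49, 0.18, 0.04, 0
R0 = Σ lx·mx = 0 + 0.833 + 0.342 + 0.048 + 0 = 1.223
Σ x·lx·mx = 1.661; T = 1.661/1.223 = 1.35814…
r ≈ ln(R0)/T = ln(1.223)/1.35814… = 0.14822… → 0.148

0.148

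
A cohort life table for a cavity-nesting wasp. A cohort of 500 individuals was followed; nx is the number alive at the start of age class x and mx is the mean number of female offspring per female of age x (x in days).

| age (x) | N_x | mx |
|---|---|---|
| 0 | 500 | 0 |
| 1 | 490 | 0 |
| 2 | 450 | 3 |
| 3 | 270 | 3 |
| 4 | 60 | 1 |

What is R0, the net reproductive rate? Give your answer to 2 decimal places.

lx = nx/n0 = nx/500: 1, 0.98, 0.9, 0.54, 0.12
lx·mx by age: 0, 0, 2.7, 1.62, 0.12
R0 = Σ lx·mx = 4.44 → 4.44

4.44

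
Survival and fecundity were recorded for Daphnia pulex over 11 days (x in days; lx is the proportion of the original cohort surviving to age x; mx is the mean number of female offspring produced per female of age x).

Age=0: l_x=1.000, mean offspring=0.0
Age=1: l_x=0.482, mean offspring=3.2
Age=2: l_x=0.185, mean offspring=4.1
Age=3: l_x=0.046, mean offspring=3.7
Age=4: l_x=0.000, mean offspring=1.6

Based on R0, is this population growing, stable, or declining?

growing

R0 = Σ lx·mx = 0 + 1.5424 + 0.7585 + 0.1702 + 0 = 2.4711
R0 > 1, so the population is growing.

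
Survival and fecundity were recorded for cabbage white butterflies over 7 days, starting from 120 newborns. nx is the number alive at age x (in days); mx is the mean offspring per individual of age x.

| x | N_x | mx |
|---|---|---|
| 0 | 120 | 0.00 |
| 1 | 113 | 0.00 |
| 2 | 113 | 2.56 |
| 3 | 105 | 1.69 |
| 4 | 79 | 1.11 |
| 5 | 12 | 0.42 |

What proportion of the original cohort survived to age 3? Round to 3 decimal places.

l_3 = n_3/n_0 = 105/120 = 0.875 → 0.875

0.875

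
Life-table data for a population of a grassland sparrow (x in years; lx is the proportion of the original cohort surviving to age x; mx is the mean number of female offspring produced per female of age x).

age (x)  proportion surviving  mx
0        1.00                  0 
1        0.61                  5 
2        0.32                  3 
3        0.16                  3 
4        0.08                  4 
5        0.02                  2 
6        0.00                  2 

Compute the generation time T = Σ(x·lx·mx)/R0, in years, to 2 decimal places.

1.63

lx·mx: 0, 3.05, 0.96, 0.48, 0.32, 0.04, 0 → R0 = 4.85
x·lx·mx: 0, 3.05, 1.92, 1.44, 1.28, 0.2, 0 → Σ = 7.89
T = 7.89 / 4.85 = 1.626804… → 1.63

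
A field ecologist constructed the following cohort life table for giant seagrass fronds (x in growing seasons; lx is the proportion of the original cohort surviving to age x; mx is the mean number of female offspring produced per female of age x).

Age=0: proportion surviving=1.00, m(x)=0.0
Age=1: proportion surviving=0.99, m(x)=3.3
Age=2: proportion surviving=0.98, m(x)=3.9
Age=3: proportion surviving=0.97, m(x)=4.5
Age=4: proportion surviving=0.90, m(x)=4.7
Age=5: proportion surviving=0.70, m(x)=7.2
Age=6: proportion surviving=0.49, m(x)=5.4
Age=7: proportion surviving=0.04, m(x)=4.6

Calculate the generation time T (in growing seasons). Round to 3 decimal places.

lx·mx: 0, 3.267, 3.822, 4.365, 4.23, 5.04, 2.646, 0.184 → R0 = 23.554
x·lx·mx: 0, 3.267, 7.644, 13.095, 16.92, 25.2, 15.876, 1.288 → Σ = 83.29
T = 83.29 / 23.554 = 3.53613… → 3.536

3.536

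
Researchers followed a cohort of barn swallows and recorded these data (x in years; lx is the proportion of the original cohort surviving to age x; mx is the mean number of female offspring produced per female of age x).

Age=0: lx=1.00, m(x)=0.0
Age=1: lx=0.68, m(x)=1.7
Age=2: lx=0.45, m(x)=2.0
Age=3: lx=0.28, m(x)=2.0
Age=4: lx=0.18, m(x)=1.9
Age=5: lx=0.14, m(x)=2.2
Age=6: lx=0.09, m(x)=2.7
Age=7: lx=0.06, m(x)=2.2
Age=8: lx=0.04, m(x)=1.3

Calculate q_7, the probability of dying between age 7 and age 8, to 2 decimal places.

0.33

q_7 = (l_7 − l_8) / l_7 = (0.06 − 0.04) / 0.06
     = 0.02 / 0.06 = 0.333333… → 0.33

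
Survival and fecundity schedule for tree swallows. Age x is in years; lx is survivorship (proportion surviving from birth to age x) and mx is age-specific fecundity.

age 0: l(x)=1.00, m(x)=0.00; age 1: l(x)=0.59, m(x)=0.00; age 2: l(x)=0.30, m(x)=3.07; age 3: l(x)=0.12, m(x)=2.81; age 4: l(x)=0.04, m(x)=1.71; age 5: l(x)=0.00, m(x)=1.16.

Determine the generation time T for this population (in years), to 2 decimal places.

2.36

lx·mx: 0, 0, 0.921, 0.3372, 0.0684, 0 → R0 = 1.3266
x·lx·mx: 0, 0, 1.842, 1.0116, 0.2736, 0 → Σ = 3.1272
T = 3.1272 / 1.3266 = 2.357304… → 2.36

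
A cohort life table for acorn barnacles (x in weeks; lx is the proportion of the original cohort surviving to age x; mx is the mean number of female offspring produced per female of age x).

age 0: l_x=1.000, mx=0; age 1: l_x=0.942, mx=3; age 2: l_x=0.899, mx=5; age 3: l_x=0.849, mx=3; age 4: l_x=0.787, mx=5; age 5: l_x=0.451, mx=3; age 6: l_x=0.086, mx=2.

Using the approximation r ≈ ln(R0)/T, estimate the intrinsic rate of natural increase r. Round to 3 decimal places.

0.973

R0 = Σ lx·mx = 0 + 2.826 + 4.495 + 2.547 + 3.935 + 1.353 + 0.172 = 15.328
Σ x·lx·mx = 42.994; T = 42.994/15.328 = 2.80493…
r ≈ ln(R0)/T = ln(15.328)/2.80493… = 0.97317… → 0.973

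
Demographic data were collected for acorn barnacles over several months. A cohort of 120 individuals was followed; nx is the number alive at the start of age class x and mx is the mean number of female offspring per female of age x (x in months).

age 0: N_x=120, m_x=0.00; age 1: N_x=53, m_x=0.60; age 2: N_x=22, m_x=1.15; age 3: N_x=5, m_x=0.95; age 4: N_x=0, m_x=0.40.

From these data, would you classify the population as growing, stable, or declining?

lx = nx/n0 = nx/120: 1, 0.44167…, 0.18333…, 0.04167…, 0
R0 = Σ lx·mx = 0 + 0.265… + 0.210833… + 0.039583… + 0 = 0.515417…
R0 < 1, so the population is declining.

declining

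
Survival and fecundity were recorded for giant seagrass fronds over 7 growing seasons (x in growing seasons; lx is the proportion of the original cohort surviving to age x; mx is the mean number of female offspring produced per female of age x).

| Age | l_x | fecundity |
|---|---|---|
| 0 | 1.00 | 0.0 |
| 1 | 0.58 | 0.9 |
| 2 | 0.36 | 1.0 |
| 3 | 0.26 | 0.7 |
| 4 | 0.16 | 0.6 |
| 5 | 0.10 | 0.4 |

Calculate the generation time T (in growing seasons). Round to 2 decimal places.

1.98

lx·mx: 0, 0.522, 0.36, 0.182, 0.096, 0.04 → R0 = 1.2
x·lx·mx: 0, 0.522, 0.72, 0.546, 0.384, 0.2 → Σ = 2.372
T = 2.372 / 1.2 = 1.976667… → 1.98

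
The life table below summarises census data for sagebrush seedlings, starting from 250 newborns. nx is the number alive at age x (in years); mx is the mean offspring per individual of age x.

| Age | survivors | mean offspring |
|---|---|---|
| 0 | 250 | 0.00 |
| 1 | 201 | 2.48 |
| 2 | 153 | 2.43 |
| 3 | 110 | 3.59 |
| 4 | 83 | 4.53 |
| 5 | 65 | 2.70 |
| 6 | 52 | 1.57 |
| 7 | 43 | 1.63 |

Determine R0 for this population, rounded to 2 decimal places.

7.87

lx = nx/n0 = nx/250: 1, 0.804, 0.612, 0.44, 0.332, 0.26, 0.208, 0.172
lx·mx by age: 0, 1.99392, 1.48716, 1.5796, 1.50396, 0.702, 0.32656, 0.28036
R0 = Σ lx·mx = 7.87356 → 7.87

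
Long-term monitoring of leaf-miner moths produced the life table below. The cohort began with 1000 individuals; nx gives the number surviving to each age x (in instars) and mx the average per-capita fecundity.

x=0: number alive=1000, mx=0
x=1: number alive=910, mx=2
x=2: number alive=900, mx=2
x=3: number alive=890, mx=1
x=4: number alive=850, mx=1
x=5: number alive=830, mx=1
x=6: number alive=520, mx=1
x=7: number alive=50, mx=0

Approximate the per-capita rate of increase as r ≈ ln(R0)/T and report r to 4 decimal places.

0.6809

lx = nx/n0 = nx/1000: 1, 0.91, 0.9, 0.89, 0.85, 0.83, 0.52, 0.05
R0 = Σ lx·mx = 0 + 1.82 + 1.8 + 0.89 + 0.85 + 0.83 + 0.52 + 0 = 6.71
Σ x·lx·mx = 18.76; T = 18.76/6.71 = 2.79583…
r ≈ ln(R0)/T = ln(6.71)/2.79583… = 0.680871… → 0.6809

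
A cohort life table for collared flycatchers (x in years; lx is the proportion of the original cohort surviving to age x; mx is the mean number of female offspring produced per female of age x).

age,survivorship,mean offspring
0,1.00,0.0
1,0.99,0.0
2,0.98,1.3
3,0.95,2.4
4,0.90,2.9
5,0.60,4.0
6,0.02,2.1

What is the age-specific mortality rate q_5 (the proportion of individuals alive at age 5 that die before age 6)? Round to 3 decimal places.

q_5 = (l_5 − l_6) / l_5 = (0.6 − 0.02) / 0.6
     = 0.58 / 0.6 = 0.966667… → 0.967

0.967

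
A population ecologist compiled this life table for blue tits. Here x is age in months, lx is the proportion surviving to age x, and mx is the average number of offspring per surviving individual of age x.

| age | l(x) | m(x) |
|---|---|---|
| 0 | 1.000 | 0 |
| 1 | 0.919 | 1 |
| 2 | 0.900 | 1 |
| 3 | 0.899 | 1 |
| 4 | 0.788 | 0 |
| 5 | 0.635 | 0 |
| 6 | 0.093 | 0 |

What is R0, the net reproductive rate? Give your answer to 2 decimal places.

2.72

lx·mx by age: 0, 0.919, 0.9, 0.899, 0, 0, 0
R0 = Σ lx·mx = 2.718 → 2.72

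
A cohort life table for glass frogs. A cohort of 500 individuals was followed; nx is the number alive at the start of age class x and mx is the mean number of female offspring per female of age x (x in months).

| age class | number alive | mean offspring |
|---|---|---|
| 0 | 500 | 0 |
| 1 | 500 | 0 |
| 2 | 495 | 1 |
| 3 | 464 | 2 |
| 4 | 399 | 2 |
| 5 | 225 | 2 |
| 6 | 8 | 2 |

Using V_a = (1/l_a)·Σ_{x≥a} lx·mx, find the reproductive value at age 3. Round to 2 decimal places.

4.72

lx = nx/n0 = nx/500: 1, 1, 0.99, 0.928, 0.798, 0.45, 0.016
lx·mx for x ≥ 3: 1.856, 1.596, 0.9, 0.032 → sum = 4.384
V_3 = 4.384 / l_3 = 4.384 / 0.928 = 4.724138… → 4.72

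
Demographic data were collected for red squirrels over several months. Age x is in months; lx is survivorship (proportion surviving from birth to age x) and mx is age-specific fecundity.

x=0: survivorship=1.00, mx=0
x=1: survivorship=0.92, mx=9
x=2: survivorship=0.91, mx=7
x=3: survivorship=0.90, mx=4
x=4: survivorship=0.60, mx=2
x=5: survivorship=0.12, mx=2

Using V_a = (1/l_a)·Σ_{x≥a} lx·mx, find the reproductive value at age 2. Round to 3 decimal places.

12.538

lx·mx for x ≥ 2: 6.37, 3.6, 1.2, 0.24 → sum = 11.41
V_2 = 11.41 / l_2 = 11.41 / 0.91 = 12.538462… → 12.538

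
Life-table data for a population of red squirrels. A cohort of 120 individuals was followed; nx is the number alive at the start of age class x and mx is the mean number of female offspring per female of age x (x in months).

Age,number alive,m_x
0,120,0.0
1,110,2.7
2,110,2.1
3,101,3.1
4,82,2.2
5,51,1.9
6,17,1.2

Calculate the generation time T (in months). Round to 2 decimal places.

lx = nx/n0 = nx/120: 1, 0.91667…, 0.91667…, 0.84167…, 0.68333…, 0.425, 0.14167…
lx·mx: 0, 2.475…, 1.925…, 2.609167…, 1.503333…, 0.8075, 0.17… → R0 = 9.49…
x·lx·mx: 0, 2.475…, 3.85…, 7.8275…, 6.013333…, 4.0375, 1.02… → Σ = 25.223333…
T = 25.223333… / 9.49… = 2.657885… → 2.66

2.66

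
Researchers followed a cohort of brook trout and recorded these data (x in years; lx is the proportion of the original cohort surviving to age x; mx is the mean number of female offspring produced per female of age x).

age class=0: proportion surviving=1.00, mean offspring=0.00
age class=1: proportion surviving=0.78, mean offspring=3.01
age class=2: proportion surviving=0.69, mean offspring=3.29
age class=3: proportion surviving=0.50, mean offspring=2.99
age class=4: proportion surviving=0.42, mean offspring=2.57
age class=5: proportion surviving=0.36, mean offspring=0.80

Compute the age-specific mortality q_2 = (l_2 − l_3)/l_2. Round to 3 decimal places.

0.275

q_2 = (l_2 − l_3) / l_2 = (0.69 − 0.5) / 0.69
     = 0.19 / 0.69 = 0.275362… → 0.275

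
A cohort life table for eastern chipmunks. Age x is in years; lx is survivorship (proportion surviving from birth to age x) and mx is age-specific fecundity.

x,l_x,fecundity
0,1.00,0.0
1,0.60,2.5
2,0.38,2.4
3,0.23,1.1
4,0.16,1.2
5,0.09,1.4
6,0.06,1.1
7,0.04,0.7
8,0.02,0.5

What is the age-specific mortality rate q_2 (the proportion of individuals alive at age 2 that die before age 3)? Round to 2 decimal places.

q_2 = (l_2 − l_3) / l_2 = (0.38 − 0.23) / 0.38
     = 0.15 / 0.38 = 0.394737… → 0.39

0.39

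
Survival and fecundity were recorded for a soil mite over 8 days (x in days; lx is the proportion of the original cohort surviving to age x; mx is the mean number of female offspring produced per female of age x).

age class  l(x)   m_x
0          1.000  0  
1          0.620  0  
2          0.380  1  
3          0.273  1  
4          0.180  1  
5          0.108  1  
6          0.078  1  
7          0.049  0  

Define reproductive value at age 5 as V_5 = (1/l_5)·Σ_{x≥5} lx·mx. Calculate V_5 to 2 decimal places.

1.72

lx·mx for x ≥ 5: 0.108, 0.078, 0 → sum = 0.186
V_5 = 0.186 / l_5 = 0.186 / 0.108 = 1.722222… → 1.72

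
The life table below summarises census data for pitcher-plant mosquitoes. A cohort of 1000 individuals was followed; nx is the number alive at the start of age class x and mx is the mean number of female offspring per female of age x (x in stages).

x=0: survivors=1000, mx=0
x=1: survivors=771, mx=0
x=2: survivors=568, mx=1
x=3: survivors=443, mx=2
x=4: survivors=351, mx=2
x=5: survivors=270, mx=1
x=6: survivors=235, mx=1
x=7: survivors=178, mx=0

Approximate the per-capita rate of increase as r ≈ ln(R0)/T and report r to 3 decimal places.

0.278

lx = nx/n0 = nx/1000: 1, 0.771, 0.568, 0.443, 0.351, 0.27, 0.235, 0.178
R0 = Σ lx·mx = 0 + 0 + 0.568 + 0.886 + 0.702 + 0.27 + 0.235 + 0 = 2.661
Σ x·lx·mx = 9.362; T = 9.362/2.661 = 3.51823…
r ≈ ln(R0)/T = ln(2.661)/3.51823… = 0.27818… → 0.278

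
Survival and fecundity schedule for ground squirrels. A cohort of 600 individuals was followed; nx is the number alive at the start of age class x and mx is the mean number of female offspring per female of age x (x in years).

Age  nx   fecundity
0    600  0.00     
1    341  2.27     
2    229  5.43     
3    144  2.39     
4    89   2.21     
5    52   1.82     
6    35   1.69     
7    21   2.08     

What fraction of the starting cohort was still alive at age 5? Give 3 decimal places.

0.087

l_5 = n_5/n_0 = 52/600 = 0.086667… → 0.087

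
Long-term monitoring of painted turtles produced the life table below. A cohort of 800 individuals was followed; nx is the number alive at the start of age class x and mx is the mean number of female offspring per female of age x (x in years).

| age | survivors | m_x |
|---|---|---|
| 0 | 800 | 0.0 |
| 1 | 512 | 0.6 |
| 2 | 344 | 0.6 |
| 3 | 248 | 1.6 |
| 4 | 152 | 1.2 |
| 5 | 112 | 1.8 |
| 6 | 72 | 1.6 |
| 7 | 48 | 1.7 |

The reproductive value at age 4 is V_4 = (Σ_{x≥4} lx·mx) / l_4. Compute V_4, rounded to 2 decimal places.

lx = nx/n0 = nx/800: 1, 0.64, 0.43, 0.31, 0.19, 0.14, 0.09, 0.06
lx·mx for x ≥ 4: 0.228, 0.252, 0.144, 0.102 → sum = 0.726
V_4 = 0.726 / l_4 = 0.726 / 0.19 = 3.821053… → 3.82

3.82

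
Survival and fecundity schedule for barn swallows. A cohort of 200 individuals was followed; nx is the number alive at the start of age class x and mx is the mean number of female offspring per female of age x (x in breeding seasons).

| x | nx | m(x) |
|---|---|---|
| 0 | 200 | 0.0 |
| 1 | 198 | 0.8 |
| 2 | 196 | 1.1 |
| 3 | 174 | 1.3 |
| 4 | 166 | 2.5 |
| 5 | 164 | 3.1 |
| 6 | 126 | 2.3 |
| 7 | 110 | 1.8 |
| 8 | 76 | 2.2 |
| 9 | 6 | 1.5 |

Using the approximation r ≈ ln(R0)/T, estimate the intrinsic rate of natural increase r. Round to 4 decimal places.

0.5226

lx = nx/n0 = nx/200: 1, 0.99, 0.98, 0.87, 0.83, 0.82, 0.63, 0.55, 0.38, 0.03
R0 = Σ lx·mx = 0 + 0.792 + 1.078 + 1.131 + 2.075 + 2.542 + 1.449 + 0.99 + 0.836 + 0.045 = 10.938
Σ x·lx·mx = 50.068; T = 50.068/10.938 = 4.57744…
r ≈ ln(R0)/T = ln(10.938)/4.57744… = 0.522616… → 0.5226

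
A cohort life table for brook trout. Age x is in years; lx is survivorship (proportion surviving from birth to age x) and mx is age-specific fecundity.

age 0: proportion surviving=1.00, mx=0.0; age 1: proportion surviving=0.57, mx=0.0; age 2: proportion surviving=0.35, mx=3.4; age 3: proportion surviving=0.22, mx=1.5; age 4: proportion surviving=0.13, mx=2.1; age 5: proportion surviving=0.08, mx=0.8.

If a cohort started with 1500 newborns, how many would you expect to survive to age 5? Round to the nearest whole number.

120

Expected survivors = N0 · l_5 = 1500 × 0.08 = 120 → 120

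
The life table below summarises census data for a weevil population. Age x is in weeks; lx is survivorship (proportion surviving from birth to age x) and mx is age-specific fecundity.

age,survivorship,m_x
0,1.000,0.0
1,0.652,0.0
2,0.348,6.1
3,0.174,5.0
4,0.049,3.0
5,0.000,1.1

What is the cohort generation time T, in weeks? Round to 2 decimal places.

2.37

lx·mx: 0, 0, 2.1228, 0.87, 0.147, 0 → R0 = 3.1398
x·lx·mx: 0, 0, 4.2456, 2.61, 0.588, 0 → Σ = 7.4436
T = 7.4436 / 3.1398 = 2.370724… → 2.37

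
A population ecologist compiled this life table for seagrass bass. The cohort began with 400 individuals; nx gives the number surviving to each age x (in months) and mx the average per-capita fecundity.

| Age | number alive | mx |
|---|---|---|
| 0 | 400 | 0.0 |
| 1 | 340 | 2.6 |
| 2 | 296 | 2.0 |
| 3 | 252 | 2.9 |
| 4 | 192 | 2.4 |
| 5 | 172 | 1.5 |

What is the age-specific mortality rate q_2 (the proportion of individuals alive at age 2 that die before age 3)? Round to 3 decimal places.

0.149

lx = nx/n0 = nx/400: 1, 0.85, 0.74, 0.63, 0.48, 0.43
q_2 = (l_2 − l_3) / l_2 = (0.74 − 0.63) / 0.74
     = 0.11 / 0.74 = 0.148649… → 0.149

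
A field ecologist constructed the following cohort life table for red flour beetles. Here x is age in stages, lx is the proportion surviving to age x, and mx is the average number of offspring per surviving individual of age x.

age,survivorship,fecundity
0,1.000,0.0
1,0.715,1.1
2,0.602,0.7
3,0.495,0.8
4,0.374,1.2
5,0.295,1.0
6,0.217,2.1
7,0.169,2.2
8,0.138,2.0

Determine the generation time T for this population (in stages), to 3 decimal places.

3.950

lx·mx: 0, 0.7865, 0.4214, 0.396, 0.4488, 0.295, 0.4557, 0.3718, 0.276 → R0 = 3.4512
x·lx·mx: 0, 0.7865, 0.8428, 1.188, 1.7952, 1.475, 2.7342, 2.6026, 2.208 → Σ = 13.6323
T = 13.6323 / 3.4512 = 3.950017… → 3.950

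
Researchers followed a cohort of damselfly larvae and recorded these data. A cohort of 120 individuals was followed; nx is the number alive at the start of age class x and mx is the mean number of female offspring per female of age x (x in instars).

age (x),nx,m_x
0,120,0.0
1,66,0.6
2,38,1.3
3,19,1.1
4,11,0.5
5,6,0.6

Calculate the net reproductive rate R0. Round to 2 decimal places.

lx = nx/n0 = nx/120: 1, 0.55, 0.31667…, 0.15833…, 0.09167…, 0.05
lx·mx by age: 0, 0.33, 0.411667…, 0.174167…, 0.045833…, 0.03
R0 = Σ lx·mx = 0.991667… → 0.99

0.99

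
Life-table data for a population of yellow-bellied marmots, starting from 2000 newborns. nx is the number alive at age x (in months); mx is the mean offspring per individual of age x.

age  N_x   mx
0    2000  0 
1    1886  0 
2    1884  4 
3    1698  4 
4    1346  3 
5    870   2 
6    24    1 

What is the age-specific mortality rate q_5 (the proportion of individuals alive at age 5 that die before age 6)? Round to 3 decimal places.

0.972

lx = nx/n0 = nx/2000: 1, 0.943, 0.942, 0.849, 0.673, 0.435, 0.012
q_5 = (l_5 − l_6) / l_5 = (0.435 − 0.012) / 0.435
     = 0.423 / 0.435 = 0.972414… → 0.972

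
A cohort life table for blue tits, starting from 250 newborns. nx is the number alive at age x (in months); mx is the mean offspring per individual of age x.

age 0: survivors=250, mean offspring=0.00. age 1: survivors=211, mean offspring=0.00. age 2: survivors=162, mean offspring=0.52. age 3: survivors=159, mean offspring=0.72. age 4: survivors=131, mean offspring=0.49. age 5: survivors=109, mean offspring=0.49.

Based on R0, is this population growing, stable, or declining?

lx = nx/n0 = nx/250: 1, 0.844, 0.648, 0.636, 0.524, 0.436
R0 = Σ lx·mx = 0 + 0 + 0.33696 + 0.45792 + 0.25676 + 0.21364 = 1.26528
R0 > 1, so the population is growing.

growing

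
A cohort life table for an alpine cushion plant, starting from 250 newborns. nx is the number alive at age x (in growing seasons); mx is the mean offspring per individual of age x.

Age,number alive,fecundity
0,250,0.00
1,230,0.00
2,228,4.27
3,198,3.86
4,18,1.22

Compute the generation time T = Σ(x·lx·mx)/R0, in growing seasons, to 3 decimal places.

2.459

lx = nx/n0 = nx/250: 1, 0.92, 0.912, 0.792, 0.072
lx·mx: 0, 0, 3.89424, 3.05712, 0.08784 → R0 = 7.0392
x·lx·mx: 0, 0, 7.78848, 9.17136, 0.35136 → Σ = 17.3112
T = 17.3112 / 7.0392 = 2.459257… → 2.459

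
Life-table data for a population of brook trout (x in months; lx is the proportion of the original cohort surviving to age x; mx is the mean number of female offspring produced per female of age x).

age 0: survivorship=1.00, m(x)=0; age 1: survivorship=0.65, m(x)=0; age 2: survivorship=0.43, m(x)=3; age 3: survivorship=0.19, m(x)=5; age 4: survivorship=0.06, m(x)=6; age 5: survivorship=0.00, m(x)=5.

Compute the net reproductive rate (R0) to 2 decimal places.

lx·mx by age: 0, 0, 1.29, 0.95, 0.36, 0
R0 = Σ lx·mx = 2.6 → 2.60

2.60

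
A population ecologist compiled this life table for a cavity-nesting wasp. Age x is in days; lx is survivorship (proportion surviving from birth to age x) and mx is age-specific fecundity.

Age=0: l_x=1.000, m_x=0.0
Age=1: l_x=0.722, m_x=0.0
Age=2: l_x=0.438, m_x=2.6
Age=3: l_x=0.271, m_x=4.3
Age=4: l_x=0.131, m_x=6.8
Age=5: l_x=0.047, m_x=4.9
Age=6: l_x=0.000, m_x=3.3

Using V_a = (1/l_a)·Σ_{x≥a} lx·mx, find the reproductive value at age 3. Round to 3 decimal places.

lx·mx for x ≥ 3: 1.1653, 0.8908, 0.2303, 0 → sum = 2.2864
V_3 = 2.2864 / l_3 = 2.2864 / 0.271 = 8.4369… → 8.437

8.437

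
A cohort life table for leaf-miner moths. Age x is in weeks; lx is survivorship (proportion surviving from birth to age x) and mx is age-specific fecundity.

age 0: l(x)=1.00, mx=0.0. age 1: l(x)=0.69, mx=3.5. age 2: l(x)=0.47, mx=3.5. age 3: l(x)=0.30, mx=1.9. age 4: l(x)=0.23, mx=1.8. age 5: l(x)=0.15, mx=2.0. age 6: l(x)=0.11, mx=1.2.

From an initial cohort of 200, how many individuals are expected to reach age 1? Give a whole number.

Expected survivors = N0 · l_1 = 200 × 0.69 = 138 → 138

138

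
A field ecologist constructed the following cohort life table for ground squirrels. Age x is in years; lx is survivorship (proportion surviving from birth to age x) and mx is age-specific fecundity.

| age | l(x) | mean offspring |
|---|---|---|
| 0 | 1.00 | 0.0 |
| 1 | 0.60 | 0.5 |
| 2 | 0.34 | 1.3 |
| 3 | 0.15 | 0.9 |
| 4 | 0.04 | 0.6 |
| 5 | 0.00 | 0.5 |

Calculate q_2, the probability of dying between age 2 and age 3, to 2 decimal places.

0.56

q_2 = (l_2 − l_3) / l_2 = (0.34 − 0.15) / 0.34
     = 0.19 / 0.34 = 0.558824… → 0.56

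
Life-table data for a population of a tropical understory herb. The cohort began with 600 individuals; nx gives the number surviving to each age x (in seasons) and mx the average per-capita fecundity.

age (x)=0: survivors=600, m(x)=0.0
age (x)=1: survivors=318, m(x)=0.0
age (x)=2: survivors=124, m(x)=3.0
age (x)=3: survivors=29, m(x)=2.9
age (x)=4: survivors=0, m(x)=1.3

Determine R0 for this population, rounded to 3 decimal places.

lx = nx/n0 = nx/600: 1, 0.53, 0.20667…, 0.04833…, 0
lx·mx by age: 0, 0, 0.62…, 0.140167…, 0
R0 = Σ lx·mx = 0.760167… → 0.760

0.760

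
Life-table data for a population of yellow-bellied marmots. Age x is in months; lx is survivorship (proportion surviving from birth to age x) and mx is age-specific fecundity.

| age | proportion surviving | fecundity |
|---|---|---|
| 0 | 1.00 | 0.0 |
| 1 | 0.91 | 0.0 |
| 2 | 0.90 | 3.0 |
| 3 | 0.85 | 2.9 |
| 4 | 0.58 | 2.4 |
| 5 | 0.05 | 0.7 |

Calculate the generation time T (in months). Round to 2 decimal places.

lx·mx: 0, 0, 2.7, 2.465, 1.392, 0.035 → R0 = 6.592
x·lx·mx: 0, 0, 5.4, 7.395, 5.568, 0.175 → Σ = 18.538
T = 18.538 / 6.592 = 2.812197… → 2.81

2.81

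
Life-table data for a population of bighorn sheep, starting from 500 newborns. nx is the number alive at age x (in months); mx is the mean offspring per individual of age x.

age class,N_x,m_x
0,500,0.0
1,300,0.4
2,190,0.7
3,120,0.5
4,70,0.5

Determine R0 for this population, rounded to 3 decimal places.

lx = nx/n0 = nx/500: 1, 0.6, 0.38, 0.24, 0.14
lx·mx by age: 0, 0.24, 0.266, 0.12, 0.07
R0 = Σ lx·mx = 0.696 → 0.696

0.696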